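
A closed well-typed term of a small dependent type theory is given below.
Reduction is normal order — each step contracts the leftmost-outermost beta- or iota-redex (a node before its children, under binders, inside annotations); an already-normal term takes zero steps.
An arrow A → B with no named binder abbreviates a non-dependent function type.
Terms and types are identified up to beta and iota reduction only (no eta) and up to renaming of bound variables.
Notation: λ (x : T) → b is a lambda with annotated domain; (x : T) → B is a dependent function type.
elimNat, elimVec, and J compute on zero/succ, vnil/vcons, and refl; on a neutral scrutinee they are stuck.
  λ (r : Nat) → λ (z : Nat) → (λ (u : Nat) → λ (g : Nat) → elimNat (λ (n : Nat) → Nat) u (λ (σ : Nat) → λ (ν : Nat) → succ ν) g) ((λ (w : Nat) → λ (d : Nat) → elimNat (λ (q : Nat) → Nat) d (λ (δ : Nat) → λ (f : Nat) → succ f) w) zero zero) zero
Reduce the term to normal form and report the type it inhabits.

reduced normal form:
  λ (r : Nat) → λ (z : Nat) → zero
the term's type:
  Nat → Nat → Nat
observation: the term reaches its normal form after 6 normal-order steps.


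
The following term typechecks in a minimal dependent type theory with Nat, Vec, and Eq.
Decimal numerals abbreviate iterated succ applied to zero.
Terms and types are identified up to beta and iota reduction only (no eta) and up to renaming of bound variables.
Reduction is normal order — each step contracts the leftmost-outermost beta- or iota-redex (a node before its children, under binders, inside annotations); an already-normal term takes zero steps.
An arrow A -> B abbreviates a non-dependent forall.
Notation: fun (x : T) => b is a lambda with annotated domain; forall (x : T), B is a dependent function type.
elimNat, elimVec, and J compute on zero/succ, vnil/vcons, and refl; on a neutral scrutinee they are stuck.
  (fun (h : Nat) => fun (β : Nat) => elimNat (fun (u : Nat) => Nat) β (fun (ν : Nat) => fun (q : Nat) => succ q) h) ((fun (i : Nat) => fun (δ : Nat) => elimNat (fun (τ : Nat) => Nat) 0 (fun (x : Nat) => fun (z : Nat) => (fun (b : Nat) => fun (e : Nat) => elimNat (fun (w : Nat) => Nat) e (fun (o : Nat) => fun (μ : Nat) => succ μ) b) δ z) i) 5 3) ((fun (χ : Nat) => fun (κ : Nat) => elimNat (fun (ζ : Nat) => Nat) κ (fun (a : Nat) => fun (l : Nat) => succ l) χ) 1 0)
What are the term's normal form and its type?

reduced normal form:
  16
inferred type:
  Nat
observation: contracting a beta-redex first, the term normalizes in 132 steps.


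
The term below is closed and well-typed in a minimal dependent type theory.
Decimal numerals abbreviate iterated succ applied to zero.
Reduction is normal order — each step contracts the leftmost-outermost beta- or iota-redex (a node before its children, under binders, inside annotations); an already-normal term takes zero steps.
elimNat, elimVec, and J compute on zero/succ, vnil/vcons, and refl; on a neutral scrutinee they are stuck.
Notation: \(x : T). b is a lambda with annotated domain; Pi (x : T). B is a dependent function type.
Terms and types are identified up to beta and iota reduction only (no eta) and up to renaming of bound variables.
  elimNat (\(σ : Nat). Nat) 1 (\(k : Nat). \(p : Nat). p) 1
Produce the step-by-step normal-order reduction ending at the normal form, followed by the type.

normal-order reduction:
  elimNat (\(σ : Nat). Nat) 1 (\(k : Nat). \(p : Nat). p) 1
  ~> (\(σ : Nat). \(k : Nat). k) 0 (elimNat (\(p : Nat). Nat) 1 (\(s : Nat). \(α : Nat). α) 0)
  ~> (\(σ : Nat). σ) (elimNat (\(k : Nat). Nat) 1 (\(p : Nat). \(s : Nat). s) 0)
  ~> elimNat (\(σ : Nat). Nat) 1 (\(k : Nat). \(p : Nat). p) 0
  ~> 1
inferred type:
  Nat


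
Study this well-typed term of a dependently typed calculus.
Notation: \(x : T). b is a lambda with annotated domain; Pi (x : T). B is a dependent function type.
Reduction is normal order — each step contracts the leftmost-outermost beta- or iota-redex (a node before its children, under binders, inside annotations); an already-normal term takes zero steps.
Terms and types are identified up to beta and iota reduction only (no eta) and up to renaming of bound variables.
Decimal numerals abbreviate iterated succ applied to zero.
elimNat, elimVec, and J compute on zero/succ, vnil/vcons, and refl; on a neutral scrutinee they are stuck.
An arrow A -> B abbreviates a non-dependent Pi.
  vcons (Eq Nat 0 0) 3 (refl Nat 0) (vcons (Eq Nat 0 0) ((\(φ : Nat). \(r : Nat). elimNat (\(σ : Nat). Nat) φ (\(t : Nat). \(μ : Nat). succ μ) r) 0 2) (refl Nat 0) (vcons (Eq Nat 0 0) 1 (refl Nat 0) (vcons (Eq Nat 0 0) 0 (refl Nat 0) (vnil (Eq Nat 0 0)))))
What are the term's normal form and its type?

reduced normal form:
  vcons (Eq Nat 0 0) 3 (refl Nat 0) (vcons (Eq Nat 0 0) 2 (refl Nat 0) (vcons (Eq Nat 0 0) 1 (refl Nat 0) (vcons (Eq Nat 0 0) 0 (refl Nat 0) (vnil (Eq Nat 0 0)))))
inferred type:
  Vec (Eq Nat 0 0) 4
observation: reduction starts at a beta-redex, and 9 normal-order steps reach the normal form.


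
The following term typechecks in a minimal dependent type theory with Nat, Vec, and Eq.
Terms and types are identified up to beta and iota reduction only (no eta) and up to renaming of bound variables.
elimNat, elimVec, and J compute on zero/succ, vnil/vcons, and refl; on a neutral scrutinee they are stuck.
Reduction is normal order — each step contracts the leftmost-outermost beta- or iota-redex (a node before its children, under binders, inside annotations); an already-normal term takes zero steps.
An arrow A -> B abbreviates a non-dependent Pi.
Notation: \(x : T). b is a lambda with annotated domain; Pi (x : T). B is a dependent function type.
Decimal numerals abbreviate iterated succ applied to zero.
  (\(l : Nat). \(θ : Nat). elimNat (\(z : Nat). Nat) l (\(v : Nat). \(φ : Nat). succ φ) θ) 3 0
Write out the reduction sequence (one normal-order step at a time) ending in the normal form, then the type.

reduction (normal order):
  (\(l : Nat). \(θ : Nat). elimNat (\(z : Nat). Nat) l (\(v : Nat). \(φ : Nat). succ φ) θ) 3 0
  ~> (\(l : Nat). elimNat (\(θ : Nat). Nat) 3 (\(z : Nat). \(v : Nat). succ v) l) 0
  ~> elimNat (\(l : Nat). Nat) 3 (\(θ : Nat). \(z : Nat). succ z) 0
  ~> 3
inferred type:
  Nat


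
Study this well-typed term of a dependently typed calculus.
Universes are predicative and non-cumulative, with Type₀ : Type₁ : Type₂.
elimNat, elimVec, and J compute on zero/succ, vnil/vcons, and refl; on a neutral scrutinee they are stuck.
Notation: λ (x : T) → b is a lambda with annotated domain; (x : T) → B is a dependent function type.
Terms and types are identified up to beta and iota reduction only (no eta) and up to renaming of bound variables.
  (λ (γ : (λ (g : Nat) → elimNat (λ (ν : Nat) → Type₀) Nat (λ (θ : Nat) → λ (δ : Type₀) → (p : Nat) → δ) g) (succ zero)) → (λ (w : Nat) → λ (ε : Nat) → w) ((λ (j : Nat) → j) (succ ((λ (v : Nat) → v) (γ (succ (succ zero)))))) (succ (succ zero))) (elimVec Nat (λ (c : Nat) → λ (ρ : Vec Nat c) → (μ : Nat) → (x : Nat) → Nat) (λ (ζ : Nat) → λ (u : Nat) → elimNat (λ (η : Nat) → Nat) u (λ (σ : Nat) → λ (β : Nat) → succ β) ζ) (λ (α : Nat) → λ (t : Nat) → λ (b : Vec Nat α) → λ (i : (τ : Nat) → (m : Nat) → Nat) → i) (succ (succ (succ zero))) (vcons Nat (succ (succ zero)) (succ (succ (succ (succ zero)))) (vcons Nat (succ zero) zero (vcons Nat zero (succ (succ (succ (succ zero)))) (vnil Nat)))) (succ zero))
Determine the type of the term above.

the term's type:
  Nat


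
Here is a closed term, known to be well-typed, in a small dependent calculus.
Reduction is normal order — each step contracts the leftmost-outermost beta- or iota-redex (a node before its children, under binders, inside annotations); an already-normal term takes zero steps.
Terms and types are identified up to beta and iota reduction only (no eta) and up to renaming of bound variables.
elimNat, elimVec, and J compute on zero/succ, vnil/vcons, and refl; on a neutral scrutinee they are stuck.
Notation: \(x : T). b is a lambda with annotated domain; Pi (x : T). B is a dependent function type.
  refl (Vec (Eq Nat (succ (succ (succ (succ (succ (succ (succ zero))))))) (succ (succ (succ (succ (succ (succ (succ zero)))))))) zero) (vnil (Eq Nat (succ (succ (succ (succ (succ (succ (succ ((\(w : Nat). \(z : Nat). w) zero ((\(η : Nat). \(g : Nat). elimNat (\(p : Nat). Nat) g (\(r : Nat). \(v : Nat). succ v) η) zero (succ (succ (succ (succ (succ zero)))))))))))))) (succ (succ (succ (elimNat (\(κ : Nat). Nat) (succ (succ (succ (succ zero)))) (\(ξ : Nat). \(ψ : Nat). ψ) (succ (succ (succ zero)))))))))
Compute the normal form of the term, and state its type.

resulting normal form:
  refl (Vec (Eq Nat (succ (succ (succ (succ (succ (succ (succ zero))))))) (succ (succ (succ (succ (succ (succ (succ zero)))))))) zero) (vnil (Eq Nat (succ (succ (succ (succ (succ (succ (succ zero))))))) (succ (succ (succ (succ (succ (succ (succ zero)))))))))
the term's type:
  Eq (Vec (Eq Nat (succ (succ (succ (succ (succ (succ (succ zero))))))) (succ (succ (succ (succ (succ (succ (succ zero)))))))) zero) (vnil (Eq Nat (succ (succ (succ (succ (succ (succ (succ zero))))))) (succ (succ (succ (succ (succ (succ (succ zero))))))))) (vnil (Eq Nat (succ (succ (succ (succ (succ (succ (succ zero))))))) (succ (succ (succ (succ (succ (succ (succ zero)))))))))


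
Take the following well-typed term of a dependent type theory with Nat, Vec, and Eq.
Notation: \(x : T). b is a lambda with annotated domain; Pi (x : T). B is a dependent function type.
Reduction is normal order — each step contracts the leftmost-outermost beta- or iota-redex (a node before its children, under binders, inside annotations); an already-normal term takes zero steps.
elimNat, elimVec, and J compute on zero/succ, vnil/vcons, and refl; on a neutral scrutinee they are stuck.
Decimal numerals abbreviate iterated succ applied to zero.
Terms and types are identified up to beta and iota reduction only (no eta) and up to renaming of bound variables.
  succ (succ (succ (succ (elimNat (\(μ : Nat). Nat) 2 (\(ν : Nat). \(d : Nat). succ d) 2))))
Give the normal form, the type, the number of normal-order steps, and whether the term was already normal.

resulting normal form:
  8
inferred type:
  Nat
steps to reach normal form (normal order): 7
started in normal form: no
first redex: an elimNat iota-redex


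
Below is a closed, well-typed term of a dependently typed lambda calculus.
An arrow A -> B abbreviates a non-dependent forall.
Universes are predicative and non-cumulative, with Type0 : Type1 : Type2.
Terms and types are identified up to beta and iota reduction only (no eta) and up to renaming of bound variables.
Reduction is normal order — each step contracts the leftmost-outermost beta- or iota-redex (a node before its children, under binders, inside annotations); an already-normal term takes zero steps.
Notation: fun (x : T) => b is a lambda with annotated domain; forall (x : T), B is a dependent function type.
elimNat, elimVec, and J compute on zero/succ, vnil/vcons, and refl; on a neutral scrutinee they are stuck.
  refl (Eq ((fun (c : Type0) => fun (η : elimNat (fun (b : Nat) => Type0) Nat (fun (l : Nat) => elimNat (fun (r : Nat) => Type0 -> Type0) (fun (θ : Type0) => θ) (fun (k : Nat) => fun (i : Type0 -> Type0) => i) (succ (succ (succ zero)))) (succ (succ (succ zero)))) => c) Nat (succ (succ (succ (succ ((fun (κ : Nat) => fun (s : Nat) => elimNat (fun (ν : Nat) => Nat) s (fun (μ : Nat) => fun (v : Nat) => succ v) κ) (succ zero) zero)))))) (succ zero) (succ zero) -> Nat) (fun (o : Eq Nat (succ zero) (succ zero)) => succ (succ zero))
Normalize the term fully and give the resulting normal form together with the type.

normal form:
  refl (Eq Nat (succ zero) (succ zero) -> Nat) (fun (c : Eq Nat (succ zero) (succ zero)) => succ (succ zero))
type:
  Eq (Eq Nat (succ zero) (succ zero) -> Nat) (fun (c : Eq Nat (succ zero) (succ zero)) => succ (succ zero)) (fun (η : Eq Nat (succ zero) (succ zero)) => succ (succ zero))
observation: reduction starts at a beta-redex, and 2 normal-order steps reach the normal form.


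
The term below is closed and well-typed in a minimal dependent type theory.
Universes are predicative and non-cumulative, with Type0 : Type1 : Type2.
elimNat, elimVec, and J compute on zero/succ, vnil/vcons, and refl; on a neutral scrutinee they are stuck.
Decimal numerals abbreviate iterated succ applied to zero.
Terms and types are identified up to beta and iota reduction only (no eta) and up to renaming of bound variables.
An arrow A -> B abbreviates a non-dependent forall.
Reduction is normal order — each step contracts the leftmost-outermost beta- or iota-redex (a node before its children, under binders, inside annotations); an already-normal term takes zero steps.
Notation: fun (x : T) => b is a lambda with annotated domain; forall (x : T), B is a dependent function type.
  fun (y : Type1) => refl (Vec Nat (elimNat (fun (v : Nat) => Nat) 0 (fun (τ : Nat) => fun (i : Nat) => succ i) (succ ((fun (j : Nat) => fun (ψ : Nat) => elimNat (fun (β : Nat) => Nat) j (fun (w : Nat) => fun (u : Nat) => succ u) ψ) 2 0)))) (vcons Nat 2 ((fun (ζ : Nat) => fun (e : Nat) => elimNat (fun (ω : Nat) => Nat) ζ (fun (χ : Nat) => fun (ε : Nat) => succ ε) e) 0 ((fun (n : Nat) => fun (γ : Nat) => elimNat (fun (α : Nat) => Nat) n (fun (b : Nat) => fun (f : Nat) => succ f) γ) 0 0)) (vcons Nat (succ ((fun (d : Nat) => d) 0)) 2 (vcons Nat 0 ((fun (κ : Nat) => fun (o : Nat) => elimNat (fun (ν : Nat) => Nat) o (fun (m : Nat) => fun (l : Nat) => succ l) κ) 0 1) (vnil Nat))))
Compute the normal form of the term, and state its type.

reduced normal form:
  fun (y : Type1) => refl (Vec Nat 3) (vcons Nat 2 0 (vcons Nat 1 2 (vcons Nat 0 1 (vnil Nat))))
type:
  Type1 -> Eq (Vec Nat 3) (vcons Nat 2 0 (vcons Nat 1 2 (vcons Nat 0 1 (vnil Nat)))) (vcons Nat 2 0 (vcons Nat 1 2 (vcons Nat 0 1 (vnil Nat))))
observation: the leftmost-outermost redex is an elimNat iota-redex, and normalization takes 23 steps.


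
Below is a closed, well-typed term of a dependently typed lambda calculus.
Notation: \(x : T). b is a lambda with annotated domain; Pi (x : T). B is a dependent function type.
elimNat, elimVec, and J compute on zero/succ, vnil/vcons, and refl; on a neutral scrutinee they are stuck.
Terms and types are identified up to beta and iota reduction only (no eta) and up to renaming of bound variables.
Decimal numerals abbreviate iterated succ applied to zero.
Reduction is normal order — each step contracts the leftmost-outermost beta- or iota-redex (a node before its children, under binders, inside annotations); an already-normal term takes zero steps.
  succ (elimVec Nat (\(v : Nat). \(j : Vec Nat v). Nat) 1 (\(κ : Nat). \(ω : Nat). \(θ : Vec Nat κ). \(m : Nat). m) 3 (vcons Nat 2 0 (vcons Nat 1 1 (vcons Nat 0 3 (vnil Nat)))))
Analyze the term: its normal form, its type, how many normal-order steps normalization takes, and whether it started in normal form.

normal form:
  2
type:
  Nat
reduction steps (normal order): 16
started in normal form: no
first contracted redex: an elimVec iota-redex


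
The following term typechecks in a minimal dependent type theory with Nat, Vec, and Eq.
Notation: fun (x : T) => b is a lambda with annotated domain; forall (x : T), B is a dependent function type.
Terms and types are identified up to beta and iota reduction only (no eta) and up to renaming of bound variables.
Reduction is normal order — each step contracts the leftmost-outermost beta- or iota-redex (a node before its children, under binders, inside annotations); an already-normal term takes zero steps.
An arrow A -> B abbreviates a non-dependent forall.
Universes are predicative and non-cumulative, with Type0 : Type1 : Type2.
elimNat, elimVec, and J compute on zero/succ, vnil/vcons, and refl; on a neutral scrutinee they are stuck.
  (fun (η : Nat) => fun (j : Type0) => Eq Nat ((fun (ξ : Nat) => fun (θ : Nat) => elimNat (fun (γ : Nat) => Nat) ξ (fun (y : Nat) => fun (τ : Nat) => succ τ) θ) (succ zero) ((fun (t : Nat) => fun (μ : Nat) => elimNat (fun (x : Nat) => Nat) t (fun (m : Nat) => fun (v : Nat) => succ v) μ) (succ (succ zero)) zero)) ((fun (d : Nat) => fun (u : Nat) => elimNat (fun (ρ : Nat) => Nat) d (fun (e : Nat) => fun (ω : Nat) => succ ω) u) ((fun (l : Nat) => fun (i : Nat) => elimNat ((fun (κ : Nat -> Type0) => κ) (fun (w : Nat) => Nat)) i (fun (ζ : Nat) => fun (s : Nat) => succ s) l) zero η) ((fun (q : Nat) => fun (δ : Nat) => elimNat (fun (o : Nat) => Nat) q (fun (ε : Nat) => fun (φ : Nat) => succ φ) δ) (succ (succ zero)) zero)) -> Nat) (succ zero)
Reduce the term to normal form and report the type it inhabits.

resulting normal form:
  fun (η : Type0) => Eq Nat (succ (succ (succ zero))) (succ (succ (succ zero))) -> Nat
the term's type:
  Type0 -> Type0
observation: contracting a beta-redex first, the term normalizes in 28 steps.


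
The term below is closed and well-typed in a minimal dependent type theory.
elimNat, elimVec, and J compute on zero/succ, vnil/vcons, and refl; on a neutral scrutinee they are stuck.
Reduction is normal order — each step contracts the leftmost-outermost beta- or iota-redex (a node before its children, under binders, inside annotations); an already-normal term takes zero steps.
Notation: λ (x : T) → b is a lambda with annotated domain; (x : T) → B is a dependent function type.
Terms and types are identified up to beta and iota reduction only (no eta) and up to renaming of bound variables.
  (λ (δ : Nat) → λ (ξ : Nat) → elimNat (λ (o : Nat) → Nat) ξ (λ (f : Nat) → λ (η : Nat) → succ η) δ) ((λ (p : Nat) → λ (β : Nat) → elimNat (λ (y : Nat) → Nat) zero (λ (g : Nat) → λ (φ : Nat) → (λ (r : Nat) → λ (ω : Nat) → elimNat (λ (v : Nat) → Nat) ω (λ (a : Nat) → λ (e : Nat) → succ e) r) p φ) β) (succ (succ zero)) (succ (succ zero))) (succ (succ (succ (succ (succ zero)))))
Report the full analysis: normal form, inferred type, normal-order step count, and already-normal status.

normal form:
  succ (succ (succ (succ (succ (succ (succ (succ (succ zero))))))))
the term's type:
  Nat
normal-order step count: 42
already normal: no
first contracted redex: a beta-redex


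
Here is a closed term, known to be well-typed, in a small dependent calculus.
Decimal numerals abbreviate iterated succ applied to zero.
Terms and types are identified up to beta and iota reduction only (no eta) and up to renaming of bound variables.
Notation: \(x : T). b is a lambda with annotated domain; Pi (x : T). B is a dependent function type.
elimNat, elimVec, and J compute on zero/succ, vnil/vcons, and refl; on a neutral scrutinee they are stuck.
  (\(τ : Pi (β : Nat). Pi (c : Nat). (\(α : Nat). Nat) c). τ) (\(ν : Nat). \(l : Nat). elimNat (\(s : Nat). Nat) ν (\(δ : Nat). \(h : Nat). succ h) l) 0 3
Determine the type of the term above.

type:
  Nat


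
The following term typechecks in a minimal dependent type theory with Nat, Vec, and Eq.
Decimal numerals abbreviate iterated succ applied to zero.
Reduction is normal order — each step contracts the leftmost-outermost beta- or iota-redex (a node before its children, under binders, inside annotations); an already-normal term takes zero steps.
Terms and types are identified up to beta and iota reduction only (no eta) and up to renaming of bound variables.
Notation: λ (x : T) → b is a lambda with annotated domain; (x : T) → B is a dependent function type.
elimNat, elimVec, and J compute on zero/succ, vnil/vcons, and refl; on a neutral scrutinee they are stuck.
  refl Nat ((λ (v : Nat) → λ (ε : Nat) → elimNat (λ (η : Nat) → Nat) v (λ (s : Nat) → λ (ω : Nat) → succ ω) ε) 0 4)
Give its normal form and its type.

normal form:
  refl Nat 4
inferred type:
  Eq Nat 4 4
observation: the term reaches its normal form after 15 normal-order steps.


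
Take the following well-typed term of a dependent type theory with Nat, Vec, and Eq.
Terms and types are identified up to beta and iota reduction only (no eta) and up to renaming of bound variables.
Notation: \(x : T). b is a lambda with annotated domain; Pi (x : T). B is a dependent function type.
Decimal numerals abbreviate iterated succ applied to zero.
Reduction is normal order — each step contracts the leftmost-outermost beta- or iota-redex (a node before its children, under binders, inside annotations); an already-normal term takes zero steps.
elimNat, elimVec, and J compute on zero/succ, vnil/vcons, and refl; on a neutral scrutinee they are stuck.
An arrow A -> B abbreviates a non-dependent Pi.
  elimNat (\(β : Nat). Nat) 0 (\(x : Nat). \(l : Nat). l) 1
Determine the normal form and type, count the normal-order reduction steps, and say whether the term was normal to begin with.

normal form:
  0
inferred type:
  Nat
steps to reach normal form (normal order): 4
already normal: no
first redex: an elimNat iota-redex


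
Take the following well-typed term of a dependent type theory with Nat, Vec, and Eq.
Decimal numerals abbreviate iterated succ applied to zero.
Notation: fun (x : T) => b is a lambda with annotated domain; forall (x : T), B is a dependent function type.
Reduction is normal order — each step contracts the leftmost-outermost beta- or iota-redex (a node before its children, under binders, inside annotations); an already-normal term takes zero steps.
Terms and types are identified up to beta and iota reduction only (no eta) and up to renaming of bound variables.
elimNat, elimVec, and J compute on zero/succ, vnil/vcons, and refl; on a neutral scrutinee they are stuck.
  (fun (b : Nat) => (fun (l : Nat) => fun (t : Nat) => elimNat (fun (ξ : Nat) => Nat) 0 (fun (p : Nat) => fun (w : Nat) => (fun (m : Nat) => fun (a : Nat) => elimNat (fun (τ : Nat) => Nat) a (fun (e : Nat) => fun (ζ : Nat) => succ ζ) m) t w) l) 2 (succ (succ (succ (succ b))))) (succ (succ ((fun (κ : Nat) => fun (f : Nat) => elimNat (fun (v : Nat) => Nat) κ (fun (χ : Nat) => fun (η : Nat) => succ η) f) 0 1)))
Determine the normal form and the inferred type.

reduced normal form:
  14
the term's type:
  Nat
observation: contracting a beta-redex first, the term normalizes in 70 steps.


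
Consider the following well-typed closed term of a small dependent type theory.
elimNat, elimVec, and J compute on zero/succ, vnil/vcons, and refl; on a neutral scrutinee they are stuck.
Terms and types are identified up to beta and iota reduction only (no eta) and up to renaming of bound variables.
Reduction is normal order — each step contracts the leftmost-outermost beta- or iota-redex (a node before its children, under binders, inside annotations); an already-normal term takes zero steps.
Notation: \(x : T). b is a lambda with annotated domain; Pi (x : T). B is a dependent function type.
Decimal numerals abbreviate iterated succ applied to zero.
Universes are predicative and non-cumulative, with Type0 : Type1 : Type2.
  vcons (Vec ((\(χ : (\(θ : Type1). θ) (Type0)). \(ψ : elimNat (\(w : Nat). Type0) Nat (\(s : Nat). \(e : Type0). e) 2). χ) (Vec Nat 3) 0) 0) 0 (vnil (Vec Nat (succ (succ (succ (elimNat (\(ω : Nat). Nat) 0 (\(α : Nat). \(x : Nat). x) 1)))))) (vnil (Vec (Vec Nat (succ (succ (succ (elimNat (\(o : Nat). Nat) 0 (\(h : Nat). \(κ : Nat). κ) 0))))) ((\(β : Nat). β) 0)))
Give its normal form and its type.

reduced normal form:
  vcons (Vec (Vec Nat 3) 0) 0 (vnil (Vec Nat 3)) (vnil (Vec (Vec Nat 3) 0))
inferred type:
  Vec (Vec (Vec Nat 3) 0) 1


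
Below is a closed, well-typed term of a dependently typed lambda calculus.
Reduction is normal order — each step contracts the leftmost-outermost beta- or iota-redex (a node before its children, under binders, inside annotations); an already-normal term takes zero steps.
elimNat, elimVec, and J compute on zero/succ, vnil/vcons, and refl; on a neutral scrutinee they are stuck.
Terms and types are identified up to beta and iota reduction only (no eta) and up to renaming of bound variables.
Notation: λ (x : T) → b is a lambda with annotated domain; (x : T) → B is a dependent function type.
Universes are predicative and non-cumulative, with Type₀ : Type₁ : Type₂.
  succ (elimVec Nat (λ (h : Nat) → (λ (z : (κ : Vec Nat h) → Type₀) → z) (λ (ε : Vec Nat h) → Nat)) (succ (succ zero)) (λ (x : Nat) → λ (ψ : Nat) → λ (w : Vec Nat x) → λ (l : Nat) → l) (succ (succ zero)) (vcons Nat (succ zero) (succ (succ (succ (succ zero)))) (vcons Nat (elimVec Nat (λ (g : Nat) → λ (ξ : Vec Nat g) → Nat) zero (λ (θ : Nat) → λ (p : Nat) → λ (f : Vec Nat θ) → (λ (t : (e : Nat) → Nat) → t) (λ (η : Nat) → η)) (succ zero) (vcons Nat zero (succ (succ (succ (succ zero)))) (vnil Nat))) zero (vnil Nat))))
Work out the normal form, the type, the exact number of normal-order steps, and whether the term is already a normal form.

normal form:
  succ (succ (succ zero))
the term's type:
  Nat
steps to reach normal form (normal order): 11
term was already normal: no
first redex: an elimVec iota-redex


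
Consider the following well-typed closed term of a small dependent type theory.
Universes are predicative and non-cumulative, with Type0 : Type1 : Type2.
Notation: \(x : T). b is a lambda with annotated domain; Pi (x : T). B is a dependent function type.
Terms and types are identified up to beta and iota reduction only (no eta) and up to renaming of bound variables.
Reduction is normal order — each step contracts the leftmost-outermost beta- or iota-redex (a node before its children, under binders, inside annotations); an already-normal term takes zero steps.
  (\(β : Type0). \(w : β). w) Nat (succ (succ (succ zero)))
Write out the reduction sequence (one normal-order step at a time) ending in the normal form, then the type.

reduction (normal order):
  (\(β : Type0). \(w : β). w) Nat (succ (succ (succ zero)))
  ~> (\(β : Nat). β) (succ (succ (succ zero)))
  ~> succ (succ (succ zero))
the term's type:
  Nat


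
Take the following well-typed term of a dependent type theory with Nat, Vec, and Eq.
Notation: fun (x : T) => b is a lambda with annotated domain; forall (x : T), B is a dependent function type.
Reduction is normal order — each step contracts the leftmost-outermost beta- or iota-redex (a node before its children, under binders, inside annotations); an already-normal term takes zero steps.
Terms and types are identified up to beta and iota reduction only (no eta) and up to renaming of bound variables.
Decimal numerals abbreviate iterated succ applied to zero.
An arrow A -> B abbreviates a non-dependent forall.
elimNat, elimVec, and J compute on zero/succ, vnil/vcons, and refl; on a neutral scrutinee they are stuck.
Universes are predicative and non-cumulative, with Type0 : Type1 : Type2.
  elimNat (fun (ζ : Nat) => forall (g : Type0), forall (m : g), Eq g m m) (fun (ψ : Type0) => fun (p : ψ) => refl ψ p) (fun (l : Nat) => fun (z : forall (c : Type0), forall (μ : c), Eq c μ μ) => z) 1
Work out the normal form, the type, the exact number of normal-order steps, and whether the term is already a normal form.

reduced normal form:
  fun (ζ : Type0) => fun (g : ζ) => refl ζ g
the term's type:
  forall (ζ : Type0), forall (g : ζ), Eq ζ g g
reduction steps (normal order): 4
started in normal form: no
first redex: an elimNat iota-redex


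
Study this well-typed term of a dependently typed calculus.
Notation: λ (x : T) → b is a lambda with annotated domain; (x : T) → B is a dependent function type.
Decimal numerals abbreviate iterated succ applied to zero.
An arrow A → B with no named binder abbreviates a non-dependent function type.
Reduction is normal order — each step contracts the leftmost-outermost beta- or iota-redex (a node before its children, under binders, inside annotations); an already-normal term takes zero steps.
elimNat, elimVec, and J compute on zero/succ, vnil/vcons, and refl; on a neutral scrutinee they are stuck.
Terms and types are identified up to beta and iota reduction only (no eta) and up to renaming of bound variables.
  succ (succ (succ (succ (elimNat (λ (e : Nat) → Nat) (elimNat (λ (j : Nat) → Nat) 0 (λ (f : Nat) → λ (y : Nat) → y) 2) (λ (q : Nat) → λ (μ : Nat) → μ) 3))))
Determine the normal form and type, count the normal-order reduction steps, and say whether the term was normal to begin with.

normal form:
  4
inferred type:
  Nat
normal-order step count: 17
already normal: no
first contracted redex: an elimNat iota-redex


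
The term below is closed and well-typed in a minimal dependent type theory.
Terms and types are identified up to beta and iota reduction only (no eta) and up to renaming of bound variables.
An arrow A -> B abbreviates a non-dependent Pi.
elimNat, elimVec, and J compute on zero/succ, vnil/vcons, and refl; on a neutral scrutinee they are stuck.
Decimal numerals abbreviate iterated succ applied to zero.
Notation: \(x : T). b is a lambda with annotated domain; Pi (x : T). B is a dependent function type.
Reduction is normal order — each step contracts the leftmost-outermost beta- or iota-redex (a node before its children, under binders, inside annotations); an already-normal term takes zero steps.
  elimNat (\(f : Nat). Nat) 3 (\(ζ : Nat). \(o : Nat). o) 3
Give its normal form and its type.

normal form:
  3
inferred type:
  Nat


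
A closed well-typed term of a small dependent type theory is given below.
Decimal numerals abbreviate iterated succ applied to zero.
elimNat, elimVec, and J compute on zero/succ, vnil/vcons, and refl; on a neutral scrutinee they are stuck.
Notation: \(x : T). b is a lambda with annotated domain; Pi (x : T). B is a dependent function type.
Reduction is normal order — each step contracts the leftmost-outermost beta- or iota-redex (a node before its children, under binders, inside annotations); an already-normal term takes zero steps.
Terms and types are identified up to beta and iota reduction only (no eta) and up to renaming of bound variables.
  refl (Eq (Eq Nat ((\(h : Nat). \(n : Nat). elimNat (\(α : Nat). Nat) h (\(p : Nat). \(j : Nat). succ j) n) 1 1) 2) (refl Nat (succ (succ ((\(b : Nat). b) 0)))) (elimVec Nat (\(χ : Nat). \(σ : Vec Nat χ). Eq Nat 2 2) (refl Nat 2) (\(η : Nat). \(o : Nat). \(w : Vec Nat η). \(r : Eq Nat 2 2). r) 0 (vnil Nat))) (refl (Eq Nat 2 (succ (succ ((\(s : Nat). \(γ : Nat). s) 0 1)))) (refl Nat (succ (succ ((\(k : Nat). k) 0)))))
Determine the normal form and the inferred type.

normal form:
  refl (Eq (Eq Nat 2 2) (refl Nat 2) (refl Nat 2)) (refl (Eq Nat 2 2) (refl Nat 2))
type:
  Eq (Eq (Eq Nat 2 2) (refl Nat 2) (refl Nat 2)) (refl (Eq Nat 2 2) (refl Nat 2)) (refl (Eq Nat 2 2) (refl Nat 2))
observation: the first redex contracted is a beta-redex; the normal form is reached in 11 normal-order steps.


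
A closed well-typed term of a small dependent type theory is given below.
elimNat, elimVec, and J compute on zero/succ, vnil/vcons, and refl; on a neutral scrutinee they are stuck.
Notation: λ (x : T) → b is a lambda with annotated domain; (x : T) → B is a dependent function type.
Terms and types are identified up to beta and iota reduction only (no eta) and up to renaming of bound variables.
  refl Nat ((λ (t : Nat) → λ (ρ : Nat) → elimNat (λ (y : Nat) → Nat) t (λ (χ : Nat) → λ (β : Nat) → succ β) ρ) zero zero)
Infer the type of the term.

inferred type:
  Eq Nat zero zero


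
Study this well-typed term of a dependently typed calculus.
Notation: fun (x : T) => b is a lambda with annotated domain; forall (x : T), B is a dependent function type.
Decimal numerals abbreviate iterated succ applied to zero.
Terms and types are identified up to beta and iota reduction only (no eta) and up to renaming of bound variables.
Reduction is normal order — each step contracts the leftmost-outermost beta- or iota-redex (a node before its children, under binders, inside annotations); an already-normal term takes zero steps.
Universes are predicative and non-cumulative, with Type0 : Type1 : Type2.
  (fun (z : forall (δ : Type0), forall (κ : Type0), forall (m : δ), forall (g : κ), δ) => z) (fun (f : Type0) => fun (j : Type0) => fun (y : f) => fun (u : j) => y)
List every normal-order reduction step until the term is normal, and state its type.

reduction (normal order):
  (fun (z : forall (δ : Type0), forall (κ : Type0), forall (m : δ), forall (g : κ), δ) => z) (fun (f : Type0) => fun (j : Type0) => fun (y : f) => fun (u : j) => y)
  ~> fun (z : Type0) => fun (δ : Type0) => fun (κ : z) => fun (m : δ) => κ
inferred type:
  forall (z : Type0), forall (δ : Type0), forall (κ : z), forall (m : δ), z


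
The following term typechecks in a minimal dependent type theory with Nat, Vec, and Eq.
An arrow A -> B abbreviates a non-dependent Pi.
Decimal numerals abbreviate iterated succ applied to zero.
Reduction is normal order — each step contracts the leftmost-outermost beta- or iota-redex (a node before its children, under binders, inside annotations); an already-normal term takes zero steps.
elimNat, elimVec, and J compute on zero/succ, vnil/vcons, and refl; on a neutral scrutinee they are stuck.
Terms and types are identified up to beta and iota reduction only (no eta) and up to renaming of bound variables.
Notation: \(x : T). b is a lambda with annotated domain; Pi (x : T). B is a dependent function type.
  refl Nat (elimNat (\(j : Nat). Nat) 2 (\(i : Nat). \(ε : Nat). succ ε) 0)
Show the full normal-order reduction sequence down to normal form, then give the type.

reduction (normal order):
  refl Nat (elimNat (\(j : Nat). Nat) 2 (\(i : Nat). \(ε : Nat). succ ε) 0)
  ~> refl Nat 2
inferred type:
  Eq Nat 2 2


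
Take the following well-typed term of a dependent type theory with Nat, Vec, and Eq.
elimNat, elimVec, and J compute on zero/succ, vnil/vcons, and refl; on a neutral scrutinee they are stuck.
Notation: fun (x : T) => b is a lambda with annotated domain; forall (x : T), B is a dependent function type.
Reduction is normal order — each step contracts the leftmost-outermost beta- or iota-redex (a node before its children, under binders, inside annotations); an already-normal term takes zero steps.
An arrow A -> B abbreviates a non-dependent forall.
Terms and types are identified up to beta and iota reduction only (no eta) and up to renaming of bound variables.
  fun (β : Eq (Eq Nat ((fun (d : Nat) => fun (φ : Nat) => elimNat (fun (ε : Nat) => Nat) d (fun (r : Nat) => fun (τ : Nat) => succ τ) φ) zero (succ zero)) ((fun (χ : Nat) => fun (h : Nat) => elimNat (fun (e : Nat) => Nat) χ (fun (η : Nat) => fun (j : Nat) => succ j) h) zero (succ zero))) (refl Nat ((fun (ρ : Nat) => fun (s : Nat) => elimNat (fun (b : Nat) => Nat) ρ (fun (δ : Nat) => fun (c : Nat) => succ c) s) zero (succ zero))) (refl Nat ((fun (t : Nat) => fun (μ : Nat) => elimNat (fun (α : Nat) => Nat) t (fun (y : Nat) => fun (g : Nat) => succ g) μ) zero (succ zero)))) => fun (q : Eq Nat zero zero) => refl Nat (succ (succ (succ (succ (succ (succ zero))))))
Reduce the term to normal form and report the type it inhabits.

normal form:
  fun (β : Eq (Eq Nat (succ zero) (succ zero)) (refl Nat (succ zero)) (refl Nat (succ zero))) => fun (d : Eq Nat zero zero) => refl Nat (succ (succ (succ (succ (succ (succ zero))))))
type:
  Eq (Eq Nat (succ zero) (succ zero)) (refl Nat (succ zero)) (refl Nat (succ zero)) -> Eq Nat zero zero -> Eq Nat (succ (succ (succ (succ (succ (succ zero)))))) (succ (succ (succ (succ (succ (succ zero))))))
observation: 24 normal-order steps normalize the term, beginning with a beta-redex.


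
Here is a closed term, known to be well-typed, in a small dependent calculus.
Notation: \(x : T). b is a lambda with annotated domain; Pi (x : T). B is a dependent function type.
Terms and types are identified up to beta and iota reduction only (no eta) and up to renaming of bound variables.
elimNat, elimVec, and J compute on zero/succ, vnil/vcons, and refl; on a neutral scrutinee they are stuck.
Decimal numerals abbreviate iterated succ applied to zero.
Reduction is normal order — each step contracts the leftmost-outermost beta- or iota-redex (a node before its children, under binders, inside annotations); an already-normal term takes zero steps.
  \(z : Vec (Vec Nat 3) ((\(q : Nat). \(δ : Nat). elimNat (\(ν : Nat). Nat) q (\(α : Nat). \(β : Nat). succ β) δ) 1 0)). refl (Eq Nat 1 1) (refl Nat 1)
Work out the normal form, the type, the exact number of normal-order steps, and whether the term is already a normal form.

normal form:
  \(z : Vec (Vec Nat 3) 1). refl (Eq Nat 1 1) (refl Nat 1)
the term's type:
  Pi (z : Vec (Vec Nat 3) 1). Eq (Eq Nat 1 1) (refl Nat 1) (refl Nat 1)
steps to reach normal form (normal order): 3
already normal: no
first contracted redex: a beta-redex


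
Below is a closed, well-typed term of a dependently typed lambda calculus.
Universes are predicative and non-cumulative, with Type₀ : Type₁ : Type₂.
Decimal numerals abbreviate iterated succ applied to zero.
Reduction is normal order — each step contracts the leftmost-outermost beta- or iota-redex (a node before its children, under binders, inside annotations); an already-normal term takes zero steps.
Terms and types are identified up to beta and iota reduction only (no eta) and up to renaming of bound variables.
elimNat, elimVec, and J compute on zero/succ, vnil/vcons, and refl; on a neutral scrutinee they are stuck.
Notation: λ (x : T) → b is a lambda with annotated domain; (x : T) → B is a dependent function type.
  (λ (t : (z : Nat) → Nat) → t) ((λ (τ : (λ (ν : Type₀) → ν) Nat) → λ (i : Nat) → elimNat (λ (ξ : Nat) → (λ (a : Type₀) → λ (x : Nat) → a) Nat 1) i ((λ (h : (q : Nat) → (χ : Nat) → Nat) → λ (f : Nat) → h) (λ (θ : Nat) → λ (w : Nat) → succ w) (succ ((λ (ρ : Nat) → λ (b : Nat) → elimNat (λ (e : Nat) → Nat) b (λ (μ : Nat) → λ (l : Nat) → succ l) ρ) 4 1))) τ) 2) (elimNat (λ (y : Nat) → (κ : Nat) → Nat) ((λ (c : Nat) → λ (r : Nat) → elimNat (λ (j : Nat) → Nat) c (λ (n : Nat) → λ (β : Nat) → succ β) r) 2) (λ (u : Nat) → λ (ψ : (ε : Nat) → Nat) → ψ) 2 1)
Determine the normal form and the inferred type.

reduced normal form:
  5
type:
  Nat
observation: the term reaches its normal form after 27 normal-order steps.


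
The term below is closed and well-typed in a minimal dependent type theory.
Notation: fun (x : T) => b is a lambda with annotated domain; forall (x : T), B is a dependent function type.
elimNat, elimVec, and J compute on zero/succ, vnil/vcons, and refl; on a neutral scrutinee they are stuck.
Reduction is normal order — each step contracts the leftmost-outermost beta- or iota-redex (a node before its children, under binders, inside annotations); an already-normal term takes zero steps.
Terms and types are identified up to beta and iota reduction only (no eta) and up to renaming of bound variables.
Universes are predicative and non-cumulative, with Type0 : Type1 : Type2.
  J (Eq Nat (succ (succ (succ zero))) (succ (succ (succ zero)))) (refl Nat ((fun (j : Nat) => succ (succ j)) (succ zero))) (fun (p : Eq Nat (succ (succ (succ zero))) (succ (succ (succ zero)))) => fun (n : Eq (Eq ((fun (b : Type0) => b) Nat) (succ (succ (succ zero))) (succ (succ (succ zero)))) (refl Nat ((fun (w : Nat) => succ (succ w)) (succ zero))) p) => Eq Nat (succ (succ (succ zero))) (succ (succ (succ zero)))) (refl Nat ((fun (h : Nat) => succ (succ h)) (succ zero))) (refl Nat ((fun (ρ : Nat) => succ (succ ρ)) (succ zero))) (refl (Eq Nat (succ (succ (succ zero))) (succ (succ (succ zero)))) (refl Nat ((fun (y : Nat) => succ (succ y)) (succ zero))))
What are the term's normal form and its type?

resulting normal form:
  refl Nat (succ (succ (succ zero)))
type:
  Eq Nat (succ (succ (succ zero))) (succ (succ (succ zero)))
observation: the leftmost-outermost redex is a J iota-redex, and normalization takes 2 steps.


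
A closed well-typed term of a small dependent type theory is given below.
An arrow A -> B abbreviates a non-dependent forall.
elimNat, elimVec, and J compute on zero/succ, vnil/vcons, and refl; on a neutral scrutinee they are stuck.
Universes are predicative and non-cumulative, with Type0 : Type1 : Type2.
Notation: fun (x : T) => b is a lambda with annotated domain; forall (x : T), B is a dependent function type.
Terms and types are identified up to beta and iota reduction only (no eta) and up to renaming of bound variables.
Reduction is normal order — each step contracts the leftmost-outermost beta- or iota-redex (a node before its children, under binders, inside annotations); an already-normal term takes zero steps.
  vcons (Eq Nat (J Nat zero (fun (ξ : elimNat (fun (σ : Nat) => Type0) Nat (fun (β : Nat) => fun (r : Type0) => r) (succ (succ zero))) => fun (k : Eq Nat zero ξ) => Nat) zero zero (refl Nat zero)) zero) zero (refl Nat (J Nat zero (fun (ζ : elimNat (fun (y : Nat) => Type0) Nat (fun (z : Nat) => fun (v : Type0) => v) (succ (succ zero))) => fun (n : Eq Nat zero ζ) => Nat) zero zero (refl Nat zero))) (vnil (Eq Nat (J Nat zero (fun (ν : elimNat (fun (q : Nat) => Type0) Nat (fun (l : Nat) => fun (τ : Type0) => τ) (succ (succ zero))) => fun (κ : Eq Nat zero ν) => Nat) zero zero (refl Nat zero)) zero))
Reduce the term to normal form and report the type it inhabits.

resulting normal form:
  vcons (Eq Nat zero zero) zero (refl Nat zero) (vnil (Eq Nat zero zero))
inferred type:
  Vec (Eq Nat zero zero) (succ zero)
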